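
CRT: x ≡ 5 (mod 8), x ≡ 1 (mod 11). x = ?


M = 8*11 = 88
M1 = M/8 = 11, M2 = M/11 = 8
M1^(-1) mod 8 = 3, M2^(-1) mod 11 = 7
x = 5*11*3 + 1*8*7 = 221
221 mod 88 = 45
Check: 45 mod 8 = 5 ✓, 45 mod 11 = 1 ✓

x ≡ 45 (mod 88)


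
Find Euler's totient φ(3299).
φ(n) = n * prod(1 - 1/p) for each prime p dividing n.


3299 = 3299
Prime factors: 3299
φ(3299) = 3299 × (1-1/3299)
= 3299 × 3298/3299 = 3298

φ(3299) = 3298


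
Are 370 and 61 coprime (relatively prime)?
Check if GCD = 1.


Euclidean algorithm:
370 = 6 * 61 + 4
61 = 15 * 4 + 1
4 = 4 * 1 + 0
GCD(370, 61) = 1

Yes, coprime (GCD = 1)


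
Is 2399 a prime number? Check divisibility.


Check divisors up to sqrt(2399) = 48.9796
No divisors found.
2399 is prime.

Yes, 2399 is prime


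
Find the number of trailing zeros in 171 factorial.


floor(171/5) = 34
floor(171/25) = 6
floor(171/125) = 1
Total = 41

41 trailing zeros


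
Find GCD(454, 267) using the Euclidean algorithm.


454 = 1 * 267 + 187
267 = 1 * 187 + 80
187 = 2 * 80 + 27
80 = 2 * 27 + 26
27 = 1 * 26 + 1
26 = 26 * 1 + 0
GCD = 1


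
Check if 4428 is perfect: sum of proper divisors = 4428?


Proper divisors of 4428: 1, 2, 3, 4, 6, 9, 12, 18, 27, 36, 41, 54, 82, 108, 123, 164, 246, 369, 492, 738, 1107, 1476, 2214
Sum = 1 + 2 + 3 + 4 + 6 + 9 + 12 + 18 + 27 + 36 + 41 + 54 + 82 + 108 + 123 + 164 + 246 + 369 + 492 + 738 + 1107 + 1476 + 2214 = 7332

No, 4428 is not perfect (7332 ≠ 4428)


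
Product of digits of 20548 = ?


2 × 0 × 5 × 4 × 8 = 0


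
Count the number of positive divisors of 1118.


1118 = 2^1 × 13^1 × 43^1
d(1118) = (1+1) × (1+1) × (1+1) = 8

8 divisors


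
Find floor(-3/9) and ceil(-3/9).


-3/9 = -0.3333
floor = -1
ceil = 0

floor = -1, ceil = 0


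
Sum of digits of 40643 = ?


4 + 0 + 6 + 4 + 3 = 17


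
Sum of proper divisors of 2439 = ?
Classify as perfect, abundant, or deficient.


Proper divisors: 1, 3, 9, 271, 813
Sum = 1 + 3 + 9 + 271 + 813 = 1097
1097 < 2439 → deficient

s(2439) = 1097 (deficient)


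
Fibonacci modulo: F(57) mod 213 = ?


F(k) mod 213 for k=1..57:
1, 1, 2, 3, 5, 8, 13, 21, 34, 55, 89, 144, 20, 164, 184, 135, 106, 28, 134, 162, 83, 32, 115, 147, 49, 196, 32, 15, 47, 62, 109, 171, 67, 25, 92, 117, 209, 113, 109, 9, 118, 127, 32, 159, 191, 137, 115, 39, 154, 193, 134, 114, 35, 149, 184, 120, 91
F(57) mod 213 = 91


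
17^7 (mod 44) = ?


17^1 mod 44 = 17
17^2 mod 44 = 25
17^3 mod 44 = 29
17^4 mod 44 = 9
17^5 mod 44 = 21
17^6 mod 44 = 5
17^7 mod 44 = 41


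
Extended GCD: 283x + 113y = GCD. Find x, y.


Tabular extended Euclidean (each row: r = 283*s + 113*t):
r=283, s=1, t=0
r=113, s=0, t=1
q=2: r=57, s=1, t=-2   [283*(1) + 113*(-2) = 57]
q=1: r=56, s=-1, t=3   [283*(-1) + 113*(3) = 56]
q=1: r=1, s=2, t=-5   [283*(2) + 113*(-5) = 1]
q=56: r=0, s=-113, t=283   [283*(-113) + 113*(283) = 0]
GCD = 1; from the row with r=1: x=2, y=-5
Check: 283*(2) + 113*(-5) = 566 - 565 = 1

GCD = 1, x = 2, y = -5


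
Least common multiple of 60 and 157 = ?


GCD(60, 157) = 1
LCM = 60*157/1 = 9420/1 = 9420

LCM = 9420


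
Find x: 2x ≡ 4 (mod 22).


GCD(2, 22) = 2 divides 4
Divide: 1x ≡ 2 (mod 11)
x ≡ 2 (mod 11)


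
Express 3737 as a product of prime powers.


3737 / 37 = 101
101 / 101 = 1
3737 = 37 × 101


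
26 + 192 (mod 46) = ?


26 + 192 = 218
218 mod 46 = 34


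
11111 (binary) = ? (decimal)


11111 (base 2) = 31 (decimal)
31 (decimal) = 31 (base 10)


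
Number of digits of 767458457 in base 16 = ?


767458457 in base 16 = 2DBE7C99
Number of digits = 8

8 digits (base 16)


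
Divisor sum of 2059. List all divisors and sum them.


Divisors of 2059: 1, 29, 71, 2059
Sum = 1 + 29 + 71 + 2059 = 2160

σ(2059) = 2160


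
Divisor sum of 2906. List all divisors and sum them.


Divisors of 2906: 1, 2, 1453, 2906
Sum = 1 + 2 + 1453 + 2906 = 4362

σ(2906) = 4362


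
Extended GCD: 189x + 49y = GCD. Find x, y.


Tabular extended Euclidean (each row: r = 189*s + 49*t):
r=189, s=1, t=0
r=49, s=0, t=1
q=3: r=42, s=1, t=-3   [189*(1) + 49*(-3) = 42]
q=1: r=7, s=-1, t=4   [189*(-1) + 49*(4) = 7]
q=6: r=0, s=7, t=-27   [189*(7) + 49*(-27) = 0]
GCD = 7; from the row with r=7: x=-1, y=4
Check: 189*(-1) + 49*(4) = -189 + 196 = 7

GCD = 7, x = -1, y = 4


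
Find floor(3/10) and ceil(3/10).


3/10 = 0.3000
floor = 0
ceil = 1

floor = 0, ceil = 1


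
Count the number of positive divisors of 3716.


3716 = 2^2 × 929^1
d(3716) = (2+1) × (1+1) = 6

6 divisors


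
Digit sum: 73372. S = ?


7 + 3 + 3 + 7 + 2 = 22


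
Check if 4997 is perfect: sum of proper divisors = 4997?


Proper divisors of 4997: 1, 19, 263
Sum = 1 + 19 + 263 = 283

No, 4997 is not perfect (283 ≠ 4997)


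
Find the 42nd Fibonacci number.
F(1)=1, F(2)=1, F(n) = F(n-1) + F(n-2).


Sequence: 1, 1, 2, 3, 5, 8, 13, 21, 34, 55, 89, 144, 233, 377, 610, 987, 1597, 2584, 4181, 6765, 10946, 17711, 28657, 46368, 75025, 121393, 196418, 317811, 514229, 832040, 1346269, 2178309, 3524578, 5702887, 9227465, 14930352, 24157817, 39088169, 63245986, 102334155, 165580141, 267914296
F(42) = 267914296


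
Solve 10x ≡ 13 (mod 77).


GCD(10, 77) = 1, unique solution
a^(-1) mod 77 = 54
x = 54 * 13 mod 77 = 9

x ≡ 9 (mod 77)


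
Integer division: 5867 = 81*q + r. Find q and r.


5867 = 81 * 72 + 35
Check: 5832 + 35 = 5867

q = 72, r = 35


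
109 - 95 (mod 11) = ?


109 - 95 = 14
14 mod 11 = 3


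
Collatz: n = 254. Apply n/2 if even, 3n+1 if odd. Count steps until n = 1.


254 → 127 → 382 → 191 → 574 → 287 → 862 → 431 → 1294 → 647 → 1942 → 971 → 2914 → 1457 → 4372 → 2186 → 1093 → 3280 → 1640 → 820 → 410 → 205 → 616 → 308 → 154 → 77 → 232 → 116 → 58 → 29 → 88 → 44 → 22 → 11 → 34 → 17 → 52 → 26 → 13 → 40 → 20 → 10 → 5 → 16 → 8 → 4 → 2 → 1
Total steps = 47

47 steps


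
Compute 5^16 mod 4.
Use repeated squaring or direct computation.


5^1 mod 4 = 1
5^2 mod 4 = 1
5^3 mod 4 = 1
5^4 mod 4 = 1
5^5 mod 4 = 1
5^6 mod 4 = 1
5^7 mod 4 = 1
5^8 mod 4 = 1
5^9 mod 4 = 1
5^10 mod 4 = 1
5^11 mod 4 = 1
5^12 mod 4 = 1
5^13 mod 4 = 1
5^14 mod 4 = 1
5^15 mod 4 = 1
5^16 mod 4 = 1


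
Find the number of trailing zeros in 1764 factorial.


floor(1764/5) = 352
floor(1764/25) = 70
floor(1764/125) = 14
floor(1764/625) = 2
Total = 438

438 trailing zeros


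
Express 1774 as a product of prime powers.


1774 / 2 = 887
887 / 887 = 1
1774 = 2 × 887


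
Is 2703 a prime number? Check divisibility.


2703 / 3 = 901 (exact division)
2703 is NOT prime.

No, 2703 is not prime


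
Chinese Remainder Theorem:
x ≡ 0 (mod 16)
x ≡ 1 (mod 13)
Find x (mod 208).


M = 16*13 = 208
M1 = M/16 = 13, M2 = M/13 = 16
M1^(-1) mod 16 = 5, M2^(-1) mod 13 = 9
x = 0*13*5 + 1*16*9 = 144
144 mod 208 = 144
Check: 144 mod 16 = 0 ✓, 144 mod 13 = 1 ✓

x ≡ 144 (mod 208)


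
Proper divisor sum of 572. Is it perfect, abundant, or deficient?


Proper divisors: 1, 2, 4, 11, 13, 22, 26, 44, 52, 143, 286
Sum = 1 + 2 + 4 + 11 + 13 + 22 + 26 + 44 + 52 + 143 + 286 = 604
604 > 572 → abundant

s(572) = 604 (abundant)


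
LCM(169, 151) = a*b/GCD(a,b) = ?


GCD(169, 151) = 1
LCM = 169*151/1 = 25519/1 = 25519

LCM = 25519


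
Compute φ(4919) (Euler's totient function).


4919 = 4919
Prime factors: 4919
φ(4919) = 4919 × (1-1/4919)
= 4919 × 4918/4919 = 4918

φ(4919) = 4918


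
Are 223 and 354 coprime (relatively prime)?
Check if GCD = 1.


Euclidean algorithm:
354 = 1 * 223 + 131
223 = 1 * 131 + 92
131 = 1 * 92 + 39
92 = 2 * 39 + 14
39 = 2 * 14 + 11
14 = 1 * 11 + 3
11 = 3 * 3 + 2
3 = 1 * 2 + 1
2 = 2 * 1 + 0
GCD(223, 354) = 1

Yes, coprime (GCD = 1)


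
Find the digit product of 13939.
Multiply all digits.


1 × 3 × 9 × 3 × 9 = 729


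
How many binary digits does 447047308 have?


447047308 in base 2 = 11010101001010110011010001100
Number of digits = 29

29 digits (base 2)


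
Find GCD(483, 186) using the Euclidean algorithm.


483 = 2 * 186 + 111
186 = 1 * 111 + 75
111 = 1 * 75 + 36
75 = 2 * 36 + 3
36 = 12 * 3 + 0
GCD = 3


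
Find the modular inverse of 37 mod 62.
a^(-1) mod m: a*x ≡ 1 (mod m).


Use the extended Euclidean algorithm on (62, 37); each row r = 62*s + 37*t:
r=62, s=1, t=0
r=37, s=0, t=1
q=1: r=25, s=1, t=-1   [62*(1) + 37*(-1) = 25]
q=1: r=12, s=-1, t=2   [62*(-1) + 37*(2) = 12]
q=2: r=1, s=3, t=-5   [62*(3) + 37*(-5) = 1]
q=12: r=0, s=-37, t=62   [62*(-37) + 37*(62) = 0]
GCD = 1 with t = -5, so 37*(-5) ≡ 1 (mod 62)
Inverse = -5 mod 62 = 57
Check: 37 * 57 = 2109 ≡ 1 (mod 62)

37^(-1) ≡ 57 (mod 62)


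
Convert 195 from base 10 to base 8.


195 (base 10) = 195 (decimal)
195 (decimal) = 303 (base 8)


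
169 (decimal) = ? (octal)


169 (base 10) = 169 (decimal)
169 (decimal) = 251 (base 8)


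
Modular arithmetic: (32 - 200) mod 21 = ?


32 - 200 = -168
-168 mod 21 = 0


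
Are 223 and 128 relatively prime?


Euclidean algorithm:
223 = 1 * 128 + 95
128 = 1 * 95 + 33
95 = 2 * 33 + 29
33 = 1 * 29 + 4
29 = 7 * 4 + 1
4 = 4 * 1 + 0
GCD(223, 128) = 1

Yes, coprime (GCD = 1)


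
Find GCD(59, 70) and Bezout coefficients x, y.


Tabular extended Euclidean (each row: r = 59*s + 70*t):
r=59, s=1, t=0
r=70, s=0, t=1
q=0: r=59, s=1, t=0   [59*(1) + 70*(0) = 59]
q=1: r=11, s=-1, t=1   [59*(-1) + 70*(1) = 11]
q=5: r=4, s=6, t=-5   [59*(6) + 70*(-5) = 4]
q=2: r=3, s=-13, t=11   [59*(-13) + 70*(11) = 3]
q=1: r=1, s=19, t=-16   [59*(19) + 70*(-16) = 1]
q=3: r=0, s=-70, t=59   [59*(-70) + 70*(59) = 0]
GCD = 1; from the row with r=1: x=19, y=-16
Check: 59*(19) + 70*(-16) = 1121 - 1120 = 1

GCD = 1, x = 19, y = -16


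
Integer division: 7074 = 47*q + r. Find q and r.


7074 = 47 * 150 + 24
Check: 7050 + 24 = 7074

q = 150, r = 24


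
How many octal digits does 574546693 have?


574546693 in base 8 = 4217561405
Number of digits = 10

10 digits (base 8)


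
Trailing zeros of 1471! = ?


floor(1471/5) = 294
floor(1471/25) = 58
floor(1471/125) = 11
floor(1471/625) = 2
Total = 365

365 trailing zeros


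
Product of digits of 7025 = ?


7 × 0 × 2 × 5 = 0


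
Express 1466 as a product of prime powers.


1466 / 2 = 733
733 / 733 = 1
1466 = 2 × 733


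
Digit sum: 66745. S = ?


6 + 6 + 7 + 4 + 5 = 28


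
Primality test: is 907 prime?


Check divisors up to sqrt(907) = 30.1164
No divisors found.
907 is prime.

Yes, 907 is prime


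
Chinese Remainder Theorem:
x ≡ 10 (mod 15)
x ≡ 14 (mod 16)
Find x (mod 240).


M = 15*16 = 240
M1 = M/15 = 16, M2 = M/16 = 15
M1^(-1) mod 15 = 1, M2^(-1) mod 16 = 15
x = 10*16*1 + 14*15*15 = 3310
3310 mod 240 = 190
Check: 190 mod 15 = 10 ✓, 190 mod 16 = 14 ✓

x ≡ 190 (mod 240)


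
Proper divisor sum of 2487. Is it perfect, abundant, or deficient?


Proper divisors: 1, 3, 829
Sum = 1 + 3 + 829 = 833
833 < 2487 → deficient

s(2487) = 833 (deficient)


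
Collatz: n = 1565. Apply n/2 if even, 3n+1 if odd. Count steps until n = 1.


1565 → 4696 → 2348 → 1174 → 587 → 1762 → 881 → 2644 → 1322 → 661 → 1984 → 992 → 496 → 248 → 124 → 62 → 31 → 94 → 47 → 142 → 71 → 214 → 107 → 322 → 161 → 484 → 242 → 121 → 364 → 182 → 91 → 274 → 137 → 412 → 206 → 103 → 310 → 155 → 466 → 233 → 700 → 350 → 175 → 526 → 263 → 790 → 395 → 1186 → 593 → 1780 → 890 → 445 → 1336 → 668 → 334 → 167 → 502 → 251 → 754 → 377 → 1132 → 566 → 283 → 850 → 425 → 1276 → 638 → 319 → 958 → 479 → 1438 → 719 → 2158 → 1079 → 3238 → 1619 → 4858 → 2429 → 7288 → 3644 → 1822 → 911 → 2734 → 1367 → 4102 → 2051 → 6154 → 3077 → 9232 → 4616 → 2308 → 1154 → 577 → 1732 → 866 → 433 → 1300 → 650 → 325 → 976 → 488 → 244 → 122 → 61 → 184 → 92 → 46 → 23 → 70 → 35 → 106 → 53 → 160 → 80 → 40 → 20 → 10 → 5 → 16 → 8 → 4 → 2 → 1
Total steps = 122

122 steps


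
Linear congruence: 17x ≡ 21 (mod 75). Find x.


GCD(17, 75) = 1, unique solution
a^(-1) mod 75 = 53
x = 53 * 21 mod 75 = 63

x ≡ 63 (mod 75)


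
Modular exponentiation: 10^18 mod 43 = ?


10^1 mod 43 = 10
10^2 mod 43 = 14
10^3 mod 43 = 11
10^4 mod 43 = 24
10^5 mod 43 = 25
10^6 mod 43 = 35
10^7 mod 43 = 6
10^8 mod 43 = 17
10^9 mod 43 = 41
10^10 mod 43 = 23
10^11 mod 43 = 15
10^12 mod 43 = 21
10^13 mod 43 = 38
10^14 mod 43 = 36
10^15 mod 43 = 16
10^16 mod 43 = 31
10^17 mod 43 = 9
10^18 mod 43 = 4


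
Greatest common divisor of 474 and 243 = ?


474 = 1 * 243 + 231
243 = 1 * 231 + 12
231 = 19 * 12 + 3
12 = 4 * 3 + 0
GCD = 3


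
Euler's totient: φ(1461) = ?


1461 = 3 × 487
Prime factors: 3, 487
φ(1461) = 1461 × (1-1/3) × (1-1/487)
= 1461 × 2/3 × 486/487 = 972

φ(1461) = 972


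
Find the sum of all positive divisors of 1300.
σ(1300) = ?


Divisors of 1300: 1, 2, 4, 5, 10, 13, 20, 25, 26, 50, 52, 65, 100, 130, 260, 325, 650, 1300
Sum = 1 + 2 + 4 + 5 + 10 + 13 + 20 + 25 + 26 + 50 + 52 + 65 + 100 + 130 + 260 + 325 + 650 + 1300 = 3038

σ(1300) = 3038


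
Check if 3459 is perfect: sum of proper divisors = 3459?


Proper divisors of 3459: 1, 3, 1153
Sum = 1 + 3 + 1153 = 1157

No, 3459 is not perfect (1157 ≠ 3459)


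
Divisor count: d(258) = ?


258 = 2^1 × 3^1 × 43^1
d(258) = (1+1) × (1+1) × (1+1) = 8

8 divisors


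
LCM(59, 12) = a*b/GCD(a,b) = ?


GCD(59, 12) = 1
LCM = 59*12/1 = 708/1 = 708

LCM = 708


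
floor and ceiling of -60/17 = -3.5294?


-60/17 = -3.5294
floor = -4
ceil = -3

floor = -4, ceil = -3


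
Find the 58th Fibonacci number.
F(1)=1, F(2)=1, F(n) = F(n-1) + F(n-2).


Sequence: 1, 1, 2, 3, 5, 8, 13, 21, 34, 55, 89, 144, 233, 377, 610, 987, 1597, 2584, 4181, 6765, 10946, 17711, 28657, 46368, 75025, 121393, 196418, 317811, 514229, 832040, 1346269, 2178309, 3524578, 5702887, 9227465, 14930352, 24157817, 39088169, 63245986, 102334155, 165580141, 267914296, 433494437, 701408733, 1134903170, 1836311903, 2971215073, 4807526976, 7778742049, 12586269025, 20365011074, 32951280099, 53316291173, 86267571272, 139583862445, 225851433717, 365435296162, 591286729879
F(58) = 591286729879


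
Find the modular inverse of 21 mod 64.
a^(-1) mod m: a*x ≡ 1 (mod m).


Use the extended Euclidean algorithm on (64, 21); each row r = 64*s + 21*t:
r=64, s=1, t=0
r=21, s=0, t=1
q=3: r=1, s=1, t=-3   [64*(1) + 21*(-3) = 1]
q=21: r=0, s=-21, t=64   [64*(-21) + 21*(64) = 0]
GCD = 1 with t = -3, so 21*(-3) ≡ 1 (mod 64)
Inverse = -3 mod 64 = 61
Check: 21 * 61 = 1281 ≡ 1 (mod 64)

21^(-1) ≡ 61 (mod 64)


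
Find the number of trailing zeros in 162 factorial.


floor(162/5) = 32
floor(162/25) = 6
floor(162/125) = 1
Total = 39

39 trailing zeros


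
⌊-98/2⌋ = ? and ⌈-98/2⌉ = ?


-98/2 = -49.0000
floor = -49
ceil = -49

floor = -49, ceil = -49


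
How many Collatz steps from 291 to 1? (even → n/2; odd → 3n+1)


291 → 874 → 437 → 1312 → 656 → 328 → 164 → 82 → 41 → 124 → 62 → 31 → 94 → 47 → 142 → 71 → 214 → 107 → 322 → 161 → 484 → 242 → 121 → 364 → 182 → 91 → 274 → 137 → 412 → 206 → 103 → 310 → 155 → 466 → 233 → 700 → 350 → 175 → 526 → 263 → 790 → 395 → 1186 → 593 → 1780 → 890 → 445 → 1336 → 668 → 334 → 167 → 502 → 251 → 754 → 377 → 1132 → 566 → 283 → 850 → 425 → 1276 → 638 → 319 → 958 → 479 → 1438 → 719 → 2158 → 1079 → 3238 → 1619 → 4858 → 2429 → 7288 → 3644 → 1822 → 911 → 2734 → 1367 → 4102 → 2051 → 6154 → 3077 → 9232 → 4616 → 2308 → 1154 → 577 → 1732 → 866 → 433 → 1300 → 650 → 325 → 976 → 488 → 244 → 122 → 61 → 184 → 92 → 46 → 23 → 70 → 35 → 106 → 53 → 160 → 80 → 40 → 20 → 10 → 5 → 16 → 8 → 4 → 2 → 1
Total steps = 117

117 steps


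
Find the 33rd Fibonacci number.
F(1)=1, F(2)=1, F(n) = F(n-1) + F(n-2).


Sequence: 1, 1, 2, 3, 5, 8, 13, 21, 34, 55, 89, 144, 233, 377, 610, 987, 1597, 2584, 4181, 6765, 10946, 17711, 28657, 46368, 75025, 121393, 196418, 317811, 514229, 832040, 1346269, 2178309, 3524578
F(33) = 3524578


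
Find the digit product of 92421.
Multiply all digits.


9 × 2 × 4 × 2 × 1 = 144


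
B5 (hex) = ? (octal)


B5 (base 16) = 181 (decimal)
181 (decimal) = 265 (base 8)


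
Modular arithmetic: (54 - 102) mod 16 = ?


54 - 102 = -48
-48 mod 16 = 0


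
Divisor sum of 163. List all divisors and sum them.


Divisors of 163: 1, 163
Sum = 1 + 163 = 164

σ(163) = 164


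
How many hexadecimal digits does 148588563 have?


148588563 in base 16 = 8DB4813
Number of digits = 7

7 digits (base 16)


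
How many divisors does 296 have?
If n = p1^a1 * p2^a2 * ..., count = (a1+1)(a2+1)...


296 = 2^3 × 37^1
d(296) = (3+1) × (1+1) = 8

8 divisors


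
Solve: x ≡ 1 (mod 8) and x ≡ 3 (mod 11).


M = 8*11 = 88
M1 = M/8 = 11, M2 = M/11 = 8
M1^(-1) mod 8 = 3, M2^(-1) mod 11 = 7
x = 1*11*3 + 3*8*7 = 201
201 mod 88 = 25
Check: 25 mod 8 = 1 ✓, 25 mod 11 = 3 ✓

x ≡ 25 (mod 88)


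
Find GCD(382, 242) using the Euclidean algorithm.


382 = 1 * 242 + 140
242 = 1 * 140 + 102
140 = 1 * 102 + 38
102 = 2 * 38 + 26
38 = 1 * 26 + 12
26 = 2 * 12 + 2
12 = 6 * 2 + 0
GCD = 2


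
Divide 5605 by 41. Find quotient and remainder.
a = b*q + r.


5605 = 41 * 136 + 29
Check: 5576 + 29 = 5605

q = 136, r = 29


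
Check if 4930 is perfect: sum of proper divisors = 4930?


Proper divisors of 4930: 1, 2, 5, 10, 17, 29, 34, 58, 85, 145, 170, 290, 493, 986, 2465
Sum = 1 + 2 + 5 + 10 + 17 + 29 + 34 + 58 + 85 + 145 + 170 + 290 + 493 + 986 + 2465 = 4790

No, 4930 is not perfect (4790 ≠ 4930)


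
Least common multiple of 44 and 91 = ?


GCD(44, 91) = 1
LCM = 44*91/1 = 4004/1 = 4004

LCM = 4004


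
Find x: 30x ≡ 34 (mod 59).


GCD(30, 59) = 1, unique solution
a^(-1) mod 59 = 2
x = 2 * 34 mod 59 = 9

x ≡ 9 (mod 59)


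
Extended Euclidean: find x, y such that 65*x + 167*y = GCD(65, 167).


Tabular extended Euclidean (each row: r = 65*s + 167*t):
r=65, s=1, t=0
r=167, s=0, t=1
q=0: r=65, s=1, t=0   [65*(1) + 167*(0) = 65]
q=2: r=37, s=-2, t=1   [65*(-2) + 167*(1) = 37]
q=1: r=28, s=3, t=-1   [65*(3) + 167*(-1) = 28]
q=1: r=9, s=-5, t=2   [65*(-5) + 167*(2) = 9]
q=3: r=1, s=18, t=-7   [65*(18) + 167*(-7) = 1]
q=9: r=0, s=-167, t=65   [65*(-167) + 167*(65) = 0]
GCD = 1; from the row with r=1: x=18, y=-7
Check: 65*(18) + 167*(-7) = 1170 - 1169 = 1

GCD = 1, x = 18, y = -7


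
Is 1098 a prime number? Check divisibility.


1098 / 2 = 549 (exact division)
1098 is NOT prime.

No, 1098 is not prime


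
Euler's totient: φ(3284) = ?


3284 = 2^2 × 821
Prime factors: 2, 821
φ(3284) = 3284 × (1-1/2) × (1-1/821)
= 3284 × 1/2 × 820/821 = 1640

φ(3284) = 1640


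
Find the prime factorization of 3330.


3330 / 2 = 1665
1665 / 3 = 555
555 / 3 = 185
185 / 5 = 37
37 / 37 = 1
3330 = 2 × 3^2 × 5 × 37


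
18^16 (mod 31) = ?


18^1 mod 31 = 18
18^2 mod 31 = 14
18^3 mod 31 = 4
18^4 mod 31 = 10
18^5 mod 31 = 25
18^6 mod 31 = 16
18^7 mod 31 = 9
18^8 mod 31 = 7
18^9 mod 31 = 2
18^10 mod 31 = 5
18^11 mod 31 = 28
18^12 mod 31 = 8
18^13 mod 31 = 20
18^14 mod 31 = 19
18^15 mod 31 = 1
18^16 mod 31 = 18


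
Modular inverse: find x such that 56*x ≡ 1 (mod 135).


Use the extended Euclidean algorithm on (135, 56); each row r = 135*s + 56*t:
r=135, s=1, t=0
r=56, s=0, t=1
q=2: r=23, s=1, t=-2   [135*(1) + 56*(-2) = 23]
q=2: r=10, s=-2, t=5   [135*(-2) + 56*(5) = 10]
q=2: r=3, s=5, t=-12   [135*(5) + 56*(-12) = 3]
q=3: r=1, s=-17, t=41   [135*(-17) + 56*(41) = 1]
q=3: r=0, s=56, t=-135   [135*(56) + 56*(-135) = 0]
GCD = 1 with t = 41, so 56*(41) ≡ 1 (mod 135)
Inverse = 41 mod 135 = 41
Check: 56 * 41 = 2296 ≡ 1 (mod 135)

56^(-1) ≡ 41 (mod 135)


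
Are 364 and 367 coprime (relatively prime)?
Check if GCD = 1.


Euclidean algorithm:
367 = 1 * 364 + 3
364 = 121 * 3 + 1
3 = 3 * 1 + 0
GCD(364, 367) = 1

Yes, coprime (GCD = 1)


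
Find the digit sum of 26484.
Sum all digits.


2 + 6 + 4 + 8 + 4 = 24


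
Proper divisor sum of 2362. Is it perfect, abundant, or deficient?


Proper divisors: 1, 2, 1181
Sum = 1 + 2 + 1181 = 1184
1184 < 2362 → deficient

s(2362) = 1184 (deficient)


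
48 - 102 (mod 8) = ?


48 - 102 = -54
-54 mod 8 = 2


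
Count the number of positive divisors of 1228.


1228 = 2^2 × 307^1
d(1228) = (2+1) × (1+1) = 6

6 divisors


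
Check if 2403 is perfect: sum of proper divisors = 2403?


Proper divisors of 2403: 1, 3, 9, 27, 89, 267, 801
Sum = 1 + 3 + 9 + 27 + 89 + 267 + 801 = 1197

No, 2403 is not perfect (1197 ≠ 2403)


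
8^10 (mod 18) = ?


8^1 mod 18 = 8
8^2 mod 18 = 10
8^3 mod 18 = 8
8^4 mod 18 = 10
8^5 mod 18 = 8
8^6 mod 18 = 10
8^7 mod 18 = 8
8^8 mod 18 = 10
8^9 mod 18 = 8
8^10 mod 18 = 10


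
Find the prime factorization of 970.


970 / 2 = 485
485 / 5 = 97
97 / 97 = 1
970 = 2 × 5 × 97


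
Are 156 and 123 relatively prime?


Euclidean algorithm:
156 = 1 * 123 + 33
123 = 3 * 33 + 24
33 = 1 * 24 + 9
24 = 2 * 9 + 6
9 = 1 * 6 + 3
6 = 2 * 3 + 0
GCD(156, 123) = 3

No, not coprime (GCD = 3)


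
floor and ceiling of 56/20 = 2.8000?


56/20 = 2.8000
floor = 2
ceil = 3

floor = 2, ceil = 3


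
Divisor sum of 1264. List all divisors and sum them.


Divisors of 1264: 1, 2, 4, 8, 16, 79, 158, 316, 632, 1264
Sum = 1 + 2 + 4 + 8 + 16 + 79 + 158 + 316 + 632 + 1264 = 2480

σ(1264) = 2480


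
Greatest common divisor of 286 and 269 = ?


286 = 1 * 269 + 17
269 = 15 * 17 + 14
17 = 1 * 14 + 3
14 = 4 * 3 + 2
3 = 1 * 2 + 1
2 = 2 * 1 + 0
GCD = 1


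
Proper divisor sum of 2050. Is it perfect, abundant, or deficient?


Proper divisors: 1, 2, 5, 10, 25, 41, 50, 82, 205, 410, 1025
Sum = 1 + 2 + 5 + 10 + 25 + 41 + 50 + 82 + 205 + 410 + 1025 = 1856
1856 < 2050 → deficient

s(2050) = 1856 (deficient)


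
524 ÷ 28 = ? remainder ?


524 = 28 * 18 + 20
Check: 504 + 20 = 524

q = 18, r = 20


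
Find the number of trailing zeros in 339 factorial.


floor(339/5) = 67
floor(339/25) = 13
floor(339/125) = 2
Total = 82

82 trailing zeros


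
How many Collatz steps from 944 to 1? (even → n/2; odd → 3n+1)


944 → 472 → 236 → 118 → 59 → 178 → 89 → 268 → 134 → 67 → 202 → 101 → 304 → 152 → 76 → 38 → 19 → 58 → 29 → 88 → 44 → 22 → 11 → 34 → 17 → 52 → 26 → 13 → 40 → 20 → 10 → 5 → 16 → 8 → 4 → 2 → 1
Total steps = 36

36 steps


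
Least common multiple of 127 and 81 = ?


GCD(127, 81) = 1
LCM = 127*81/1 = 10287/1 = 10287

LCM = 10287


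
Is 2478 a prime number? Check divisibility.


2478 / 2 = 1239 (exact division)
2478 is NOT prime.

No, 2478 is not prime


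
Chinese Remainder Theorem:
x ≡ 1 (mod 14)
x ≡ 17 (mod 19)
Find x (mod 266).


M = 14*19 = 266
M1 = M/14 = 19, M2 = M/19 = 14
M1^(-1) mod 14 = 3, M2^(-1) mod 19 = 15
x = 1*19*3 + 17*14*15 = 3627
3627 mod 266 = 169
Check: 169 mod 14 = 1 ✓, 169 mod 19 = 17 ✓

x ≡ 169 (mod 266)


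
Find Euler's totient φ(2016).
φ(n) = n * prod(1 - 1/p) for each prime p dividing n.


2016 = 2^5 × 3^2 × 7
Prime factors: 2, 3, 7
φ(2016) = 2016 × (1-1/2) × (1-1/3) × (1-1/7)
= 2016 × 1/2 × 2/3 × 6/7 = 576

φ(2016) = 576


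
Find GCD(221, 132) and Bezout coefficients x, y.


Tabular extended Euclidean (each row: r = 221*s + 132*t):
r=221, s=1, t=0
r=132, s=0, t=1
q=1: r=89, s=1, t=-1   [221*(1) + 132*(-1) = 89]
q=1: r=43, s=-1, t=2   [221*(-1) + 132*(2) = 43]
q=2: r=3, s=3, t=-5   [221*(3) + 132*(-5) = 3]
q=14: r=1, s=-43, t=72   [221*(-43) + 132*(72) = 1]
q=3: r=0, s=132, t=-221   [221*(132) + 132*(-221) = 0]
GCD = 1; from the row with r=1: x=-43, y=72
Check: 221*(-43) + 132*(72) = -9503 + 9504 = 1

GCD = 1, x = -43, y = 72


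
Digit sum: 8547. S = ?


8 + 5 + 4 + 7 = 24


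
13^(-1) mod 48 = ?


Use the extended Euclidean algorithm on (48, 13); each row r = 48*s + 13*t:
r=48, s=1, t=0
r=13, s=0, t=1
q=3: r=9, s=1, t=-3   [48*(1) + 13*(-3) = 9]
q=1: r=4, s=-1, t=4   [48*(-1) + 13*(4) = 4]
q=2: r=1, s=3, t=-11   [48*(3) + 13*(-11) = 1]
q=4: r=0, s=-13, t=48   [48*(-13) + 13*(48) = 0]
GCD = 1 with t = -11, so 13*(-11) ≡ 1 (mod 48)
Inverse = -11 mod 48 = 37
Check: 13 * 37 = 481 ≡ 1 (mod 48)

13^(-1) ≡ 37 (mod 48)


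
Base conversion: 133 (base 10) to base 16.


133 (base 10) = 133 (decimal)
133 (decimal) = 85 (base 16)


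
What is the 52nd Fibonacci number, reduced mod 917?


F(k) mod 917 for k=1..52:
1, 1, 2, 3, 5, 8, 13, 21, 34, 55, 89, 144, 233, 377, 610, 70, 680, 750, 513, 346, 859, 288, 230, 518, 748, 349, 180, 529, 709, 321, 113, 434, 547, 64, 611, 675, 369, 127, 496, 623, 202, 825, 110, 18, 128, 146, 274, 420, 694, 197, 891, 171
F(52) mod 917 = 171


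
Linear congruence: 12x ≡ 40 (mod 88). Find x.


GCD(12, 88) = 4 divides 40
Divide: 3x ≡ 10 (mod 22)
x ≡ 18 (mod 22)


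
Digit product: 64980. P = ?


6 × 4 × 9 × 8 × 0 = 0


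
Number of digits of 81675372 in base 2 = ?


81675372 in base 2 = 100110111100100010001101100
Number of digits = 27

27 digits (base 2)


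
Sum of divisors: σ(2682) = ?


Divisors of 2682: 1, 2, 3, 6, 9, 18, 149, 298, 447, 894, 1341, 2682
Sum = 1 + 2 + 3 + 6 + 9 + 18 + 149 + 298 + 447 + 894 + 1341 + 2682 = 5850

σ(2682) = 5850


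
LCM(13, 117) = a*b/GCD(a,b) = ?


GCD(13, 117) = 13
LCM = 13*117/13 = 1521/13 = 117

LCM = 117


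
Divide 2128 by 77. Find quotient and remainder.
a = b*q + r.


2128 = 77 * 27 + 49
Check: 2079 + 49 = 2128

q = 27, r = 49


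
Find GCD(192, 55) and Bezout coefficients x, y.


Tabular extended Euclidean (each row: r = 192*s + 55*t):
r=192, s=1, t=0
r=55, s=0, t=1
q=3: r=27, s=1, t=-3   [192*(1) + 55*(-3) = 27]
q=2: r=1, s=-2, t=7   [192*(-2) + 55*(7) = 1]
q=27: r=0, s=55, t=-192   [192*(55) + 55*(-192) = 0]
GCD = 1; from the row with r=1: x=-2, y=7
Check: 192*(-2) + 55*(7) = -384 + 385 = 1

GCD = 1, x = -2, y = 7


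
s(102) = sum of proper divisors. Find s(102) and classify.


Proper divisors: 1, 2, 3, 6, 17, 34, 51
Sum = 1 + 2 + 3 + 6 + 17 + 34 + 51 = 114
114 > 102 → abundant

s(102) = 114 (abundant)


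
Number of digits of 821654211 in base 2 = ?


821654211 in base 2 = 110000111110010111001011000011
Number of digits = 30

30 digits (base 2)


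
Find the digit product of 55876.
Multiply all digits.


5 × 5 × 8 × 7 × 6 = 8400


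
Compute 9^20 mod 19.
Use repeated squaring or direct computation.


9^1 mod 19 = 9
9^2 mod 19 = 5
9^3 mod 19 = 7
9^4 mod 19 = 6
9^5 mod 19 = 16
9^6 mod 19 = 11
9^7 mod 19 = 4
9^8 mod 19 = 17
9^9 mod 19 = 1
9^10 mod 19 = 9
9^11 mod 19 = 5
9^12 mod 19 = 7
9^13 mod 19 = 6
9^14 mod 19 = 16
9^15 mod 19 = 11
9^16 mod 19 = 4
9^17 mod 19 = 17
9^18 mod 19 = 1
9^19 mod 19 = 9
9^20 mod 19 = 5


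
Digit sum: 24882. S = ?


2 + 4 + 8 + 8 + 2 = 24


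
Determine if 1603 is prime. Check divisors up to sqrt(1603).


1603 / 7 = 229 (exact division)
1603 is NOT prime.

No, 1603 is not prime


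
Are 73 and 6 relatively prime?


Euclidean algorithm:
73 = 12 * 6 + 1
6 = 6 * 1 + 0
GCD(73, 6) = 1

Yes, coprime (GCD = 1)


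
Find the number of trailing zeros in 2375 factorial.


floor(2375/5) = 475
floor(2375/25) = 95
floor(2375/125) = 19
floor(2375/625) = 3
Total = 592

592 trailing zeros


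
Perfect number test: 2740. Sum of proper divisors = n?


Proper divisors of 2740: 1, 2, 4, 5, 10, 20, 137, 274, 548, 685, 1370
Sum = 1 + 2 + 4 + 5 + 10 + 20 + 137 + 274 + 548 + 685 + 1370 = 3056

No, 2740 is not perfect (3056 ≠ 2740)


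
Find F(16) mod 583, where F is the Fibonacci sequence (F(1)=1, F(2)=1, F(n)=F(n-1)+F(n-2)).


F(k) mod 583 for k=1..16:
1, 1, 2, 3, 5, 8, 13, 21, 34, 55, 89, 144, 233, 377, 27, 404
F(16) mod 583 = 404


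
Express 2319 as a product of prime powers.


2319 / 3 = 773
773 / 773 = 1
2319 = 3 × 773


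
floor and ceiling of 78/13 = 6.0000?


78/13 = 6.0000
floor = 6
ceil = 6

floor = 6, ceil = 6


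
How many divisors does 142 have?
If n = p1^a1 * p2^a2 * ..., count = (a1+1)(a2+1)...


142 = 2^1 × 71^1
d(142) = (1+1) × (1+1) = 4

4 divisors


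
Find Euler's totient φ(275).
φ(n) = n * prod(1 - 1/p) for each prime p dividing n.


275 = 5^2 × 11
Prime factors: 5, 11
φ(275) = 275 × (1-1/5) × (1-1/11)
= 275 × 4/5 × 10/11 = 200

φ(275) = 200


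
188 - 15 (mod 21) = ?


188 - 15 = 173
173 mod 21 = 5


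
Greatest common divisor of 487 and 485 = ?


487 = 1 * 485 + 2
485 = 242 * 2 + 1
2 = 2 * 1 + 0
GCD = 1


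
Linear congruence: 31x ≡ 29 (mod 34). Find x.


GCD(31, 34) = 1, unique solution
a^(-1) mod 34 = 11
x = 11 * 29 mod 34 = 13

x ≡ 13 (mod 34)


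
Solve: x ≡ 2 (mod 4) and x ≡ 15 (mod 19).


M = 4*19 = 76
M1 = M/4 = 19, M2 = M/19 = 4
M1^(-1) mod 4 = 3, M2^(-1) mod 19 = 5
x = 2*19*3 + 15*4*5 = 414
414 mod 76 = 34
Check: 34 mod 4 = 2 ✓, 34 mod 19 = 15 ✓

x ≡ 34 (mod 76)


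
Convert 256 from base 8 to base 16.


256 (base 8) = 174 (decimal)
174 (decimal) = AE (base 16)


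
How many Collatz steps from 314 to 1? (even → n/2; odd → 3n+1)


314 → 157 → 472 → 236 → 118 → 59 → 178 → 89 → 268 → 134 → 67 → 202 → 101 → 304 → 152 → 76 → 38 → 19 → 58 → 29 → 88 → 44 → 22 → 11 → 34 → 17 → 52 → 26 → 13 → 40 → 20 → 10 → 5 → 16 → 8 → 4 → 2 → 1
Total steps = 37

37 steps


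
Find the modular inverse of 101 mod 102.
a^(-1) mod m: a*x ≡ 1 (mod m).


Use the extended Euclidean algorithm on (102, 101); each row r = 102*s + 101*t:
r=102, s=1, t=0
r=101, s=0, t=1
q=1: r=1, s=1, t=-1   [102*(1) + 101*(-1) = 1]
q=101: r=0, s=-101, t=102   [102*(-101) + 101*(102) = 0]
GCD = 1 with t = -1, so 101*(-1) ≡ 1 (mod 102)
Inverse = -1 mod 102 = 101
Check: 101 * 101 = 10201 ≡ 1 (mod 102)

101^(-1) ≡ 101 (mod 102)


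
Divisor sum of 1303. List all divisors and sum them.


Divisors of 1303: 1, 1303
Sum = 1 + 1303 = 1304

σ(1303) = 1304


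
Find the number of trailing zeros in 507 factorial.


floor(507/5) = 101
floor(507/25) = 20
floor(507/125) = 4
Total = 125

125 trailing zeros


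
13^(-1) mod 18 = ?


Use the extended Euclidean algorithm on (18, 13); each row r = 18*s + 13*t:
r=18, s=1, t=0
r=13, s=0, t=1
q=1: r=5, s=1, t=-1   [18*(1) + 13*(-1) = 5]
q=2: r=3, s=-2, t=3   [18*(-2) + 13*(3) = 3]
q=1: r=2, s=3, t=-4   [18*(3) + 13*(-4) = 2]
q=1: r=1, s=-5, t=7   [18*(-5) + 13*(7) = 1]
q=2: r=0, s=13, t=-18   [18*(13) + 13*(-18) = 0]
GCD = 1 with t = 7, so 13*(7) ≡ 1 (mod 18)
Inverse = 7 mod 18 = 7
Check: 13 * 7 = 91 ≡ 1 (mod 18)

13^(-1) ≡ 7 (mod 18)


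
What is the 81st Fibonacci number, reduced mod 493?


F(k) mod 493 for k=1..81:
1, 1, 2, 3, 5, 8, 13, 21, 34, 55, 89, 144, 233, 377, 117, 1, 118, 119, 237, 356, 100, 456, 63, 26, 89, 115, 204, 319, 30, 349, 379, 235, 121, 356, 477, 340, 324, 171, 2, 173, 175, 348, 30, 378, 408, 293, 208, 8, 216, 224, 440, 171, 118, 289, 407, 203, 117, 320, 437, 264, 208, 472, 187, 166, 353, 26, 379, 405, 291, 203, 1, 204, 205, 409, 121, 37, 158, 195, 353, 55, 408
F(81) mod 493 = 408


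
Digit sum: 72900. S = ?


7 + 2 + 9 + 0 + 0 = 18


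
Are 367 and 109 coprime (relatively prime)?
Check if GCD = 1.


Euclidean algorithm:
367 = 3 * 109 + 40
109 = 2 * 40 + 29
40 = 1 * 29 + 11
29 = 2 * 11 + 7
11 = 1 * 7 + 4
7 = 1 * 4 + 3
4 = 1 * 3 + 1
3 = 3 * 1 + 0
GCD(367, 109) = 1

Yes, coprime (GCD = 1)


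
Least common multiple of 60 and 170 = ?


GCD(60, 170) = 10
LCM = 60*170/10 = 10200/10 = 1020

LCM = 1020


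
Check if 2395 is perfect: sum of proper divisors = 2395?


Proper divisors of 2395: 1, 5, 479
Sum = 1 + 5 + 479 = 485

No, 2395 is not perfect (485 ≠ 2395)


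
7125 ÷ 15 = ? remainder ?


7125 = 15 * 475 + 0
Check: 7125 + 0 = 7125

q = 475, r = 0


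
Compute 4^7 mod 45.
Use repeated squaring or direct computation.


4^1 mod 45 = 4
4^2 mod 45 = 16
4^3 mod 45 = 19
4^4 mod 45 = 31
4^5 mod 45 = 34
4^6 mod 45 = 1
4^7 mod 45 = 4


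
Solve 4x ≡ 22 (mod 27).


GCD(4, 27) = 1, unique solution
a^(-1) mod 27 = 7
x = 7 * 22 mod 27 = 19

x ≡ 19 (mod 27)


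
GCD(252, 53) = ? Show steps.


252 = 4 * 53 + 40
53 = 1 * 40 + 13
40 = 3 * 13 + 1
13 = 13 * 1 + 0
GCD = 1


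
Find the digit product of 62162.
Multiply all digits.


6 × 2 × 1 × 6 × 2 = 144


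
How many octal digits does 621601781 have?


621601781 in base 8 = 4503161765
Number of digits = 10

10 digits (base 8)


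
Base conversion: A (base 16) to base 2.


A (base 16) = 10 (decimal)
10 (decimal) = 1010 (base 2)


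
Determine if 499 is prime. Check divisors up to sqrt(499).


Check divisors up to sqrt(499) = 22.3383
No divisors found.
499 is prime.

Yes, 499 is prime


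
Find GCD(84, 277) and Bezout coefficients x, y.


Tabular extended Euclidean (each row: r = 84*s + 277*t):
r=84, s=1, t=0
r=277, s=0, t=1
q=0: r=84, s=1, t=0   [84*(1) + 277*(0) = 84]
q=3: r=25, s=-3, t=1   [84*(-3) + 277*(1) = 25]
q=3: r=9, s=10, t=-3   [84*(10) + 277*(-3) = 9]
q=2: r=7, s=-23, t=7   [84*(-23) + 277*(7) = 7]
q=1: r=2, s=33, t=-10   [84*(33) + 277*(-10) = 2]
q=3: r=1, s=-122, t=37   [84*(-122) + 277*(37) = 1]
q=2: r=0, s=277, t=-84   [84*(277) + 277*(-84) = 0]
GCD = 1; from the row with r=1: x=-122, y=37
Check: 84*(-122) + 277*(37) = -10248 + 10249 = 1

GCD = 1, x = -122, y = 37


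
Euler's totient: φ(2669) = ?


2669 = 17 × 157
Prime factors: 17, 157
φ(2669) = 2669 × (1-1/17) × (1-1/157)
= 2669 × 16/17 × 156/157 = 2496

φ(2669) = 2496


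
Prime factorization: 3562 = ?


3562 / 2 = 1781
1781 / 13 = 137
137 / 137 = 1
3562 = 2 × 13 × 137


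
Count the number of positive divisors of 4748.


4748 = 2^2 × 1187^1
d(4748) = (2+1) × (1+1) = 6

6 divisors


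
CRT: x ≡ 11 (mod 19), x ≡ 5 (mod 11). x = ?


M = 19*11 = 209
M1 = M/19 = 11, M2 = M/11 = 19
M1^(-1) mod 19 = 7, M2^(-1) mod 11 = 7
x = 11*11*7 + 5*19*7 = 1512
1512 mod 209 = 49
Check: 49 mod 19 = 11 ✓, 49 mod 11 = 5 ✓

x ≡ 49 (mod 209)


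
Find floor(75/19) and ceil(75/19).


75/19 = 3.9474
floor = 3
ceil = 4

floor = 3, ceil = 4


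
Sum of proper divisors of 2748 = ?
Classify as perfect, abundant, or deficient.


Proper divisors: 1, 2, 3, 4, 6, 12, 229, 458, 687, 916, 1374
Sum = 1 + 2 + 3 + 4 + 6 + 12 + 229 + 458 + 687 + 916 + 1374 = 3692
3692 > 2748 → abundant

s(2748) = 3692 (abundant)


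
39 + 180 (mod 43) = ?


39 + 180 = 219
219 mod 43 = 4


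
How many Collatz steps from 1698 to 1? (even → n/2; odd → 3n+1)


1698 → 849 → 2548 → 1274 → 637 → 1912 → 956 → 478 → 239 → 718 → 359 → 1078 → 539 → 1618 → 809 → 2428 → 1214 → 607 → 1822 → 911 → 2734 → 1367 → 4102 → 2051 → 6154 → 3077 → 9232 → 4616 → 2308 → 1154 → 577 → 1732 → 866 → 433 → 1300 → 650 → 325 → 976 → 488 → 244 → 122 → 61 → 184 → 92 → 46 → 23 → 70 → 35 → 106 → 53 → 160 → 80 → 40 → 20 → 10 → 5 → 16 → 8 → 4 → 2 → 1
Total steps = 60

60 steps


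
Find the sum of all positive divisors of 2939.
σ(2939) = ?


Divisors of 2939: 1, 2939
Sum = 1 + 2939 = 2940

σ(2939) = 2940


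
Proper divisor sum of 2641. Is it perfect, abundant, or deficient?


Proper divisors: 1, 19, 139
Sum = 1 + 19 + 139 = 159
159 < 2641 → deficient

s(2641) = 159 (deficient)


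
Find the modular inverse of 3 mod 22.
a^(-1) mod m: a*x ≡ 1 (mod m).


Use the extended Euclidean algorithm on (22, 3); each row r = 22*s + 3*t:
r=22, s=1, t=0
r=3, s=0, t=1
q=7: r=1, s=1, t=-7   [22*(1) + 3*(-7) = 1]
q=3: r=0, s=-3, t=22   [22*(-3) + 3*(22) = 0]
GCD = 1 with t = -7, so 3*(-7) ≡ 1 (mod 22)
Inverse = -7 mod 22 = 15
Check: 3 * 15 = 45 ≡ 1 (mod 22)

3^(-1) ≡ 15 (mod 22)


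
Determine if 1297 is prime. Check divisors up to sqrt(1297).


Check divisors up to sqrt(1297) = 36.0139
No divisors found.
1297 is prime.

Yes, 1297 is prime


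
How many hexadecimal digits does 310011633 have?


310011633 in base 16 = 127A66F1
Number of digits = 8

8 digits (base 16)


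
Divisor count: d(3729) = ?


3729 = 3^1 × 11^1 × 113^1
d(3729) = (1+1) × (1+1) × (1+1) = 8

8 divisors


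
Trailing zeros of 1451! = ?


floor(1451/5) = 290
floor(1451/25) = 58
floor(1451/125) = 11
floor(1451/625) = 2
Total = 361

361 trailing zeros


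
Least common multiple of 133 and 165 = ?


GCD(133, 165) = 1
LCM = 133*165/1 = 21945/1 = 21945

LCM = 21945


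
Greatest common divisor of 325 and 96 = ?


325 = 3 * 96 + 37
96 = 2 * 37 + 22
37 = 1 * 22 + 15
22 = 1 * 15 + 7
15 = 2 * 7 + 1
7 = 7 * 1 + 0
GCD = 1


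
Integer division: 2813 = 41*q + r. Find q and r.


2813 = 41 * 68 + 25
Check: 2788 + 25 = 2813

q = 68, r = 25


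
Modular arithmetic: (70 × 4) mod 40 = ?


70 × 4 = 280
280 mod 40 = 0


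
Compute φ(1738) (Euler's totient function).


1738 = 2 × 11 × 79
Prime factors: 2, 11, 79
φ(1738) = 1738 × (1-1/2) × (1-1/11) × (1-1/79)
= 1738 × 1/2 × 10/11 × 78/79 = 780

φ(1738) = 780


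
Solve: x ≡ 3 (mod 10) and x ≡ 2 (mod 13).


M = 10*13 = 130
M1 = M/10 = 13, M2 = M/13 = 10
M1^(-1) mod 10 = 7, M2^(-1) mod 13 = 4
x = 3*13*7 + 2*10*4 = 353
353 mod 130 = 93
Check: 93 mod 10 = 3 ✓, 93 mod 13 = 2 ✓

x ≡ 93 (mod 130)


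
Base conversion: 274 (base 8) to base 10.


274 (base 8) = 188 (decimal)
188 (decimal) = 188 (base 10)


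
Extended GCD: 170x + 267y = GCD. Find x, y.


Tabular extended Euclidean (each row: r = 170*s + 267*t):
r=170, s=1, t=0
r=267, s=0, t=1
q=0: r=170, s=1, t=0   [170*(1) + 267*(0) = 170]
q=1: r=97, s=-1, t=1   [170*(-1) + 267*(1) = 97]
q=1: r=73, s=2, t=-1   [170*(2) + 267*(-1) = 73]
q=1: r=24, s=-3, t=2   [170*(-3) + 267*(2) = 24]
q=3: r=1, s=11, t=-7   [170*(11) + 267*(-7) = 1]
q=24: r=0, s=-267, t=170   [170*(-267) + 267*(170) = 0]
GCD = 1; from the row with r=1: x=11, y=-7
Check: 170*(11) + 267*(-7) = 1870 - 1869 = 1

GCD = 1, x = 11, y = -7


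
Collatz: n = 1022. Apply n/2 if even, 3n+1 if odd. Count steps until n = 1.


1022 → 511 → 1534 → 767 → 2302 → 1151 → 3454 → 1727 → 5182 → 2591 → 7774 → 3887 → 11662 → 5831 → 17494 → 8747 → 26242 → 13121 → 39364 → 19682 → 9841 → 29524 → 14762 → 7381 → 22144 → 11072 → 5536 → 2768 → 1384 → 692 → 346 → 173 → 520 → 260 → 130 → 65 → 196 → 98 → 49 → 148 → 74 → 37 → 112 → 56 → 28 → 14 → 7 → 22 → 11 → 34 → 17 → 52 → 26 → 13 → 40 → 20 → 10 → 5 → 16 → 8 → 4 → 2 → 1
Total steps = 62

62 steps


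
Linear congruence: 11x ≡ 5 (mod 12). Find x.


GCD(11, 12) = 1, unique solution
a^(-1) mod 12 = 11
x = 11 * 5 mod 12 = 7

x ≡ 7 (mod 12)


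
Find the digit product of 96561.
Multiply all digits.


9 × 6 × 5 × 6 × 1 = 1620


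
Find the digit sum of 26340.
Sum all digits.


2 + 6 + 3 + 4 + 0 = 15


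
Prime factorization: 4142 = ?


4142 / 2 = 2071
2071 / 19 = 109
109 / 109 = 1
4142 = 2 × 19 × 109


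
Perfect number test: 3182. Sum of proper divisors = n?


Proper divisors of 3182: 1, 2, 37, 43, 74, 86, 1591
Sum = 1 + 2 + 37 + 43 + 74 + 86 + 1591 = 1834

No, 3182 is not perfect (1834 ≠ 3182)


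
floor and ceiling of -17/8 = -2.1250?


-17/8 = -2.1250
floor = -3
ceil = -2

floor = -3, ceil = -2
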